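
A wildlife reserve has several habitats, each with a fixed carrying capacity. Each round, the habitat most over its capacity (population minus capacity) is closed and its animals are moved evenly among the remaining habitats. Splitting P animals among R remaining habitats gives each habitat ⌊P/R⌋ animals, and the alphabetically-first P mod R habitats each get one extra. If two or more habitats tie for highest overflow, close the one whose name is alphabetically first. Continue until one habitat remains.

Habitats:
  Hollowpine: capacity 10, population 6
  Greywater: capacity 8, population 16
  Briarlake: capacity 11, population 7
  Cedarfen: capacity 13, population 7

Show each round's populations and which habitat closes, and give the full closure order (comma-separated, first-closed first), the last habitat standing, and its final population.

Round 1: Briarlake=7 Cedarfen=7 Greywater=16 Hollowpine=6 → close Greywater (overflow 8)
  16÷3 = 5 each, +1 to first 1
Round 2: Briarlake=13 Cedarfen=12 Hollowpine=11 → close Briarlake (overflow 2)
  13÷2 = 6 each, +1 to first 1
Round 3: Cedarfen=19 Hollowpine=17 → close Hollowpine (overflow 7)
  17÷1 = 17 each, +1 to first 0

Closure order: Greywater, Briarlake, Hollowpine
Last habitat: Cedarfen with 36 animals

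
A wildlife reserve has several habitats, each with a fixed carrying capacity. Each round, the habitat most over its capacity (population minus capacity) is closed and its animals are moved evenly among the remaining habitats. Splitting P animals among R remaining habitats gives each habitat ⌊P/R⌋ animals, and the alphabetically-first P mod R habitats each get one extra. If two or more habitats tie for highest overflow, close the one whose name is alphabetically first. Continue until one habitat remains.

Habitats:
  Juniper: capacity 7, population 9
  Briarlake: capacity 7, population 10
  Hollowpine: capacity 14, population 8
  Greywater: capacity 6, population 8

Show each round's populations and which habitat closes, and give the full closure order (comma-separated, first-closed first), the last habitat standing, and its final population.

Closure order: Briarlake, Greywater, Juniper
Last habitat: Hollowpine with 35 animals

Round 1: Briarlake=10 Greywater=8 Hollowpine=8 Juniper=9 → close Briarlake (overflow 3)
  10÷3 = 3 each, +1 to first 1
Round 2: Greywater=12 Hollowpine=11 Juniper=12 → close Greywater (overflow 6)
  12÷2 = 6 each, +1 to first 0
Round 3: Hollowpine=17 Juniper=18 → close Juniper (overflow 11)
  18÷1 = 18 each, +1 to first 0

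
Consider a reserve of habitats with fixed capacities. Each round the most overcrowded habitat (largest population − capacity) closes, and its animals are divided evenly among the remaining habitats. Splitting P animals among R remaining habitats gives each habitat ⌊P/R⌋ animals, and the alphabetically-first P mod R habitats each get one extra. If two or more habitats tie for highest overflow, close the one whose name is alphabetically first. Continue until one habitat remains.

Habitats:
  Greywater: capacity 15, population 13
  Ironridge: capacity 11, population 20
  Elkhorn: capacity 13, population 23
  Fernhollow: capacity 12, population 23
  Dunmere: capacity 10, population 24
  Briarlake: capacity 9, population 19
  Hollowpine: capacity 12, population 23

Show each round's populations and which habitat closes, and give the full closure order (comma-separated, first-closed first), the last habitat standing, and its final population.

Closure order: Dunmere, Fernhollow, Briarlake, Elkhorn, Hollowpine, Ironridge
Last habitat: Greywater with 145 animals

Round 1: Briarlake=19 Dunmere=24 Elkhorn=23 Fernhollow=23 Greywater=13 Hollowpine=23 Ironridge=20 → close Dunmere (overflow 14)
  24÷6 = 4 each, +1 to first 0
Round 2: Briarlake=23 Elkhorn=27 Fernhollow=27 Greywater=17 Hollowpine=27 Ironridge=24 → close Fernhollow (overflow 15)
  27÷5 = 5 each, +1 to first 2
Round 3: Briarlake=29 Elkhorn=33 Greywater=22 Hollowpine=32 Ironridge=29 → close Briarlake (overflow 20)
  29÷4 = 7 each, +1 to first 1
Round 4: Elkhorn=41 Greywater=29 Hollowpine=39 Ironridge=36 → close Elkhorn (overflow 28)
  41÷3 = 13 each, +1 to first 2
Round 5: Greywater=43 Hollowpine=53 Ironridge=49 → close Hollowpine (overflow 41)
  53÷2 = 26 each, +1 to first 1
Round 6: Greywater=70 Ironridge=75 → close Ironridge (overflow 64)
  75÷1 = 75 each, +1 to first 0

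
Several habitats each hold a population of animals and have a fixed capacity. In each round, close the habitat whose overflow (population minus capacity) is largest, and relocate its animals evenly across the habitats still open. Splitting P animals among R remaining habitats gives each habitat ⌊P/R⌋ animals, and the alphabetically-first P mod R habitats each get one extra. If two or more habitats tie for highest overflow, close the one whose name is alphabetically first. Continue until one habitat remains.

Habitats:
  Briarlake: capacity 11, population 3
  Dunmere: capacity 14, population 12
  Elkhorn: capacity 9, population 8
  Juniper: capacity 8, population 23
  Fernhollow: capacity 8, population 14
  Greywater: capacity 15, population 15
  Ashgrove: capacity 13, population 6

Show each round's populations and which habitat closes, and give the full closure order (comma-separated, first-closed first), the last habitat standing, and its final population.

Round 1: Ashgrove=6 Briarlake=3 Dunmere=12 Elkhorn=8 Fernhollow=14 Greywater=15 Juniper=23 → close Juniper (overflow 15)
  23÷6 = 3 each, +1 to first 5
Round 2: Ashgrove=10 Briarlake=7 Dunmere=16 Elkhorn=12 Fernhollow=18 Greywater=18 → close Fernhollow (overflow 10)
  18÷5 = 3 each, +1 to first 3
Round 3: Ashgrove=14 Briarlake=11 Dunmere=20 Elkhorn=15 Greywater=21 → close Dunmere (overflow 6)
  20÷4 = 5 each, +1 to first 0
Round 4: Ashgrove=19 Briarlake=16 Elkhorn=20 Greywater=26 → close Elkhorn (overflow 11)
  20÷3 = 6 each, +1 to first 2
Round 5: Ashgrove=26 Briarlake=23 Greywater=32 → close Greywater (overflow 17)
  32÷2 = 16 each, +1 to first 0
Round 6: Ashgrove=42 Briarlake=39 → close Ashgrove (overflow 29)
  42÷1 = 42 each, +1 to first 0

Closure order: Juniper, Fernhollow, Dunmere, Elkhorn, Greywater, Ashgrove
Last habitat: Briarlake with 81 animals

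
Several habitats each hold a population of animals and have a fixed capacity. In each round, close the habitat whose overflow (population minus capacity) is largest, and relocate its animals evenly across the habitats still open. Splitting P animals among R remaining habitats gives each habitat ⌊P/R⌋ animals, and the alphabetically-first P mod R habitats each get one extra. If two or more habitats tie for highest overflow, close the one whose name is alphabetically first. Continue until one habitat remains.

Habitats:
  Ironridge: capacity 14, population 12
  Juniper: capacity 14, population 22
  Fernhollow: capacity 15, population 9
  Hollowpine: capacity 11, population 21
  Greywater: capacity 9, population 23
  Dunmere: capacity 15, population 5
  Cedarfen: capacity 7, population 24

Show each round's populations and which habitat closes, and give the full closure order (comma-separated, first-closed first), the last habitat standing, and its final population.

Closure order: Cedarfen, Greywater, Hollowpine, Juniper, Ironridge, Fernhollow
Last habitat: Dunmere with 116 animals

Round 1: Cedarfen=24 Dunmere=5 Fernhollow=9 Greywater=23 Hollowpine=21 Ironridge=12 Juniper=22 → close Cedarfen (overflow 17)
  24÷6 = 4 each, +1 to first 0
Round 2: Dunmere=9 Fernhollow=13 Greywater=27 Hollowpine=25 Ironridge=16 Juniper=26 → close Greywater (overflow 18)
  27÷5 = 5 each, +1 to first 2
Round 3: Dunmere=15 Fernhollow=19 Hollowpine=30 Ironridge=21 Juniper=31 → close Hollowpine (overflow 19)
  30÷4 = 7 each, +1 to first 2
Round 4: Dunmere=23 Fernhollow=27 Ironridge=28 Juniper=38 → close Juniper (overflow 24)
  38÷3 = 12 each, +1 to first 2
Round 5: Dunmere=36 Fernhollow=40 Ironridge=40 → close Ironridge (overflow 26)
  40÷2 = 20 each, +1 to first 0
Round 6: Dunmere=56 Fernhollow=60 → close Fernhollow (overflow 45)
  60÷1 = 60 each, +1 to first 0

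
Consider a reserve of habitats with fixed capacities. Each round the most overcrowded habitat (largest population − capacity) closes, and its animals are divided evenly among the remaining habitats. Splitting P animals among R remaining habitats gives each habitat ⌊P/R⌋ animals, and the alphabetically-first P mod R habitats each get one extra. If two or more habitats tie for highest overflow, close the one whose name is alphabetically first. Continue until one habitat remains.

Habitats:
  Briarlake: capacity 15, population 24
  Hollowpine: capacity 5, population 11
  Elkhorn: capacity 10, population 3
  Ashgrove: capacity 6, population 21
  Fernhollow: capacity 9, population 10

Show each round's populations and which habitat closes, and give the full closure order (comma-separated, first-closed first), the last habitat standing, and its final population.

Closure order: Ashgrove, Briarlake, Hollowpine, Fernhollow
Last habitat: Elkhorn with 69 animals

Round 1: Ashgrove=21 Briarlake=24 Elkhorn=3 Fernhollow=10 Hollowpine=11 → close Ashgrove (overflow 15)
  21÷4 = 5 each, +1 to first 1
Round 2: Briarlake=30 Elkhorn=8 Fernhollow=15 Hollowpine=16 → close Briarlake (overflow 15)
  30÷3 = 10 each, +1 to first 0
Round 3: Elkhorn=18 Fernhollow=25 Hollowpine=26 → close Hollowpine (overflow 21)
  26÷2 = 13 each, +1 to first 0
Round 4: Elkhorn=31 Fernhollow=38 → close Fernhollow (overflow 29)
  38÷1 = 38 each, +1 to first 0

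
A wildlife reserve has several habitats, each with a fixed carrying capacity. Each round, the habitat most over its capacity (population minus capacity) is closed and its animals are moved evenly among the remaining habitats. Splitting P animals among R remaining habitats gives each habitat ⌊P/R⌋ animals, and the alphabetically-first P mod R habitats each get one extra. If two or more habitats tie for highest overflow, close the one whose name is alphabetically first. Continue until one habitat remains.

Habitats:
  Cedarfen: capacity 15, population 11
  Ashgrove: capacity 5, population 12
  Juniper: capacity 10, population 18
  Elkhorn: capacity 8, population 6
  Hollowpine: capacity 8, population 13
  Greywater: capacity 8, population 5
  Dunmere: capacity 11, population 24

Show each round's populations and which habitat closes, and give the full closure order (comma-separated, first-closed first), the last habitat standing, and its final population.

Closure order: Dunmere, Juniper, Ashgrove, Hollowpine, Cedarfen, Elkhorn
Last habitat: Greywater with 89 animals

Round 1: Ashgrove=12 Cedarfen=11 Dunmere=24 Elkhorn=6 Greywater=5 Hollowpine=13 Juniper=18 → close Dunmere (overflow 13)
  24÷6 = 4 each, +1 to first 0
Round 2: Ashgrove=16 Cedarfen=15 Elkhorn=10 Greywater=9 Hollowpine=17 Juniper=22 → close Juniper (overflow 12)
  22÷5 = 4 each, +1 to first 2
Round 3: Ashgrove=21 Cedarfen=20 Elkhorn=14 Greywater=13 Hollowpine=21 → close Ashgrove (overflow 16)
  21÷4 = 5 each, +1 to first 1
Round 4: Cedarfen=26 Elkhorn=19 Greywater=18 Hollowpine=26 → close Hollowpine (overflow 18)
  26÷3 = 8 each, +1 to first 2
Round 5: Cedarfen=35 Elkhorn=28 Greywater=26 → close Cedarfen (overflow 20)
  35÷2 = 17 each, +1 to first 1
Round 6: Elkhorn=46 Greywater=43 → close Elkhorn (overflow 38)
  46÷1 = 46 each, +1 to first 0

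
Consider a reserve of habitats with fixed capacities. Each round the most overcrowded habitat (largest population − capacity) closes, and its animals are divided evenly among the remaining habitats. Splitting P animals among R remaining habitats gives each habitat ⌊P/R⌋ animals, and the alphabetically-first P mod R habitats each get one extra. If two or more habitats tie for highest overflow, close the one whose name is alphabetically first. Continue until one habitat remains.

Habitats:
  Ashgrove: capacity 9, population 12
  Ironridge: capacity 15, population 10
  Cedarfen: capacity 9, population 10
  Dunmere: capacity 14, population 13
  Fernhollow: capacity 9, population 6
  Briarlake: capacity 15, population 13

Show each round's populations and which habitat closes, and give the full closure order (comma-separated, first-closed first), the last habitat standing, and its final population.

Closure order: Ashgrove, Cedarfen, Briarlake, Dunmere, Fernhollow
Last habitat: Ironridge with 64 animals

Round 1: Ashgrove=12 Briarlake=13 Cedarfen=10 Dunmere=13 Fernhollow=6 Ironridge=10 → close Ashgrove (overflow 3)
  12÷5 = 2 each, +1 to first 2
Round 2: Briarlake=16 Cedarfen=13 Dunmere=15 Fernhollow=8 Ironridge=12 → close Cedarfen (overflow 4)
  13÷4 = 3 each, +1 to first 1
Round 3: Briarlake=20 Dunmere=18 Fernhollow=11 Ironridge=15 → close Briarlake (overflow 5)
  20÷3 = 6 each, +1 to first 2
Round 4: Dunmere=25 Fernhollow=18 Ironridge=21 → close Dunmere (overflow 11)
  25÷2 = 12 each, +1 to first 1
Round 5: Fernhollow=31 Ironridge=33 → close Fernhollow (overflow 22)
  31÷1 = 31 each, +1 to first 0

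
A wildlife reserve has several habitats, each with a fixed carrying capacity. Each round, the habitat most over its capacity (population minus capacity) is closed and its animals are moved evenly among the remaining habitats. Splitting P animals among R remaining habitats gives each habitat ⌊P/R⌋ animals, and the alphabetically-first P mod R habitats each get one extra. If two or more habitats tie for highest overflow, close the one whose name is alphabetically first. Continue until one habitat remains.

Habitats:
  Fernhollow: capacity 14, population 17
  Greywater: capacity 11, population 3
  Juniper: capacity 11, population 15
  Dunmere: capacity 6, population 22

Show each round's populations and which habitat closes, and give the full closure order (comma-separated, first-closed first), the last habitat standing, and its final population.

Closure order: Dunmere, Fernhollow, Juniper
Last habitat: Greywater with 57 animals

Round 1: Dunmere=22 Fernhollow=17 Greywater=3 Juniper=15 → close Dunmere (overflow 16)
  22÷3 = 7 each, +1 to first 1
Round 2: Fernhollow=25 Greywater=10 Juniper=22 → close Fernhollow (overflow 11)
  25÷2 = 12 each, +1 to first 1
Round 3: Greywater=23 Juniper=34 → close Juniper (overflow 23)
  34÷1 = 34 each, +1 to first 0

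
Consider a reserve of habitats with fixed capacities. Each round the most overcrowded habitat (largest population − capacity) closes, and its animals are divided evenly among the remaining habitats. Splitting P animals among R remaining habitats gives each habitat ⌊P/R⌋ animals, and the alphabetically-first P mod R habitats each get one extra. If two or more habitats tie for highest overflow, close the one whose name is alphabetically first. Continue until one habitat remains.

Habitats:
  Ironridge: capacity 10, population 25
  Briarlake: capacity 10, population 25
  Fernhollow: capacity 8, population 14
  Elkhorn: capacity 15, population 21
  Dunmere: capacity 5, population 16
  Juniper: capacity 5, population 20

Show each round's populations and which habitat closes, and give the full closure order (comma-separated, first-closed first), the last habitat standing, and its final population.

Closure order: Briarlake, Ironridge, Juniper, Dunmere, Elkhorn
Last habitat: Fernhollow with 121 animals

Round 1: Briarlake=25 Dunmere=16 Elkhorn=21 Fernhollow=14 Ironridge=25 Juniper=20 → close Briarlake (overflow 15)
  25÷5 = 5 each, +1 to first 0
Round 2: Dunmere=21 Elkhorn=26 Fernhollow=19 Ironridge=30 Juniper=25 → close Ironridge (overflow 20)
  30÷4 = 7 each, +1 to first 2
Round 3: Dunmere=29 Elkhorn=34 Fernhollow=26 Juniper=32 → close Juniper (overflow 27)
  32÷3 = 10 each, +1 to first 2
Round 4: Dunmere=40 Elkhorn=45 Fernhollow=36 → close Dunmere (overflow 35)
  40÷2 = 20 each, +1 to first 0
Round 5: Elkhorn=65 Fernhollow=56 → close Elkhorn (overflow 50)
  65÷1 = 65 each, +1 to first 0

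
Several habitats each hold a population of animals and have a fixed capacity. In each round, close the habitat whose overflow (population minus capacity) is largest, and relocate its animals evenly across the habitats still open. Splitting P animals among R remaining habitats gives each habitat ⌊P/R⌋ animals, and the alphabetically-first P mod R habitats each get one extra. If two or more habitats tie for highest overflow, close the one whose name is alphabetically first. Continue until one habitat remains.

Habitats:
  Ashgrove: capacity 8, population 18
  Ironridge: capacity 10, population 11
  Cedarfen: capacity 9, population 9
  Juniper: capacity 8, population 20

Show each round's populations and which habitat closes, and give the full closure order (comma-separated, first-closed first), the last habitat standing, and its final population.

Round 1: Ashgrove=18 Cedarfen=9 Ironridge=11 Juniper=20 → close Juniper (overflow 12)
  20÷3 = 6 each, +1 to first 2
Round 2: Ashgrove=25 Cedarfen=16 Ironridge=17 → close Ashgrove (overflow 17)
  25÷2 = 12 each, +1 to first 1
Round 3: Cedarfen=29 Ironridge=29 → close Cedarfen (overflow 20)
  29÷1 = 29 each, +1 to first 0

Closure order: Juniper, Ashgrove, Cedarfen
Last habitat: Ironridge with 58 animals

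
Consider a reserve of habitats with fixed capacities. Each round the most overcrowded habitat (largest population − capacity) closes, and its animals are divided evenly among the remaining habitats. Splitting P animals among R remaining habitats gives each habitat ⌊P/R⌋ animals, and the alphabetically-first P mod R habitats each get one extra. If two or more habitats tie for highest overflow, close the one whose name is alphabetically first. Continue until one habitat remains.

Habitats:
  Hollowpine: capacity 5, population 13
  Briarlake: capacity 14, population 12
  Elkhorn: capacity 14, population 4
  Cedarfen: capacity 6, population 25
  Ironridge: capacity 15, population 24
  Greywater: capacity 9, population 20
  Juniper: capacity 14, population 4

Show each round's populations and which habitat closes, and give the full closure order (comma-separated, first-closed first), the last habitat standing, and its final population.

Round 1: Briarlake=12 Cedarfen=25 Elkhorn=4 Greywater=20 Hollowpine=13 Ironridge=24 Juniper=4 → close Cedarfen (overflow 19)
  25÷6 = 4 each, +1 to first 1
Round 2: Briarlake=17 Elkhorn=8 Greywater=24 Hollowpine=17 Ironridge=28 Juniper=8 → close Greywater (overflow 15)
  24÷5 = 4 each, +1 to first 4
Round 3: Briarlake=22 Elkhorn=13 Hollowpine=22 Ironridge=33 Juniper=12 → close Ironridge (overflow 18)
  33÷4 = 8 each, +1 to first 1
Round 4: Briarlake=31 Elkhorn=21 Hollowpine=30 Juniper=20 → close Hollowpine (overflow 25)
  30÷3 = 10 each, +1 to first 0
Round 5: Briarlake=41 Elkhorn=31 Juniper=30 → close Briarlake (overflow 27)
  41÷2 = 20 each, +1 to first 1
Round 6: Elkhorn=52 Juniper=50 → close Elkhorn (overflow 38)
  52÷1 = 52 each, +1 to first 0

Closure order: Cedarfen, Greywater, Ironridge, Hollowpine, Briarlake, Elkhorn
Last habitat: Juniper with 102 animals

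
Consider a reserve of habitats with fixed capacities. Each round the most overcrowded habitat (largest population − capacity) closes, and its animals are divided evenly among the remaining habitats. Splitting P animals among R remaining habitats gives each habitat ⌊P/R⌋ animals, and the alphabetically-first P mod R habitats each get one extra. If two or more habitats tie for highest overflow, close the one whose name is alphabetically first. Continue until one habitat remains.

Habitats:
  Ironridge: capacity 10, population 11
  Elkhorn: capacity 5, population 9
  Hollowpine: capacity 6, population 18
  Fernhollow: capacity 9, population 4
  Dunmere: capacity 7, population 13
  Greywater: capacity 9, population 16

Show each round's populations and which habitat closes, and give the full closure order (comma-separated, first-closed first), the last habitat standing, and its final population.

Closure order: Hollowpine, Dunmere, Greywater, Elkhorn, Ironridge
Last habitat: Fernhollow with 71 animals

Round 1: Dunmere=13 Elkhorn=9 Fernhollow=4 Greywater=16 Hollowpine=18 Ironridge=11 → close Hollowpine (overflow 12)
  18÷5 = 3 each, +1 to first 3
Round 2: Dunmere=17 Elkhorn=13 Fernhollow=8 Greywater=19 Ironridge=14 → close Dunmere (overflow 10)
  17÷4 = 4 each, +1 to first 1
Round 3: Elkhorn=18 Fernhollow=12 Greywater=23 Ironridge=18 → close Greywater (overflow 14)
  23÷3 = 7 each, +1 to first 2
Round 4: Elkhorn=26 Fernhollow=20 Ironridge=25 → close Elkhorn (overflow 21)
  26÷2 = 13 each, +1 to first 0
Round 5: Fernhollow=33 Ironridge=38 → close Ironridge (overflow 28)
  38÷1 = 38 each, +1 to first 0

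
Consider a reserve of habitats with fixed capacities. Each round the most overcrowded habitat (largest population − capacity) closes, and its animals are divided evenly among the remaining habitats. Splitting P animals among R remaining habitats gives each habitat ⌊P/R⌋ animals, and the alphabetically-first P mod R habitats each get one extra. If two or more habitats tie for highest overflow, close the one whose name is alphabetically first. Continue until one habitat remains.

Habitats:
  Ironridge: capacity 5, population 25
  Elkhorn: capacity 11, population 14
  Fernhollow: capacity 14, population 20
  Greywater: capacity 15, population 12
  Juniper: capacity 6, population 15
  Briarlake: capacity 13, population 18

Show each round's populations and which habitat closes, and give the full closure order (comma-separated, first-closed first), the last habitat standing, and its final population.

Closure order: Ironridge, Juniper, Fernhollow, Briarlake, Elkhorn
Last habitat: Greywater with 104 animals

Round 1: Briarlake=18 Elkhorn=14 Fernhollow=20 Greywater=12 Ironridge=25 Juniper=15 → close Ironridge (overflow 20)
  25÷5 = 5 each, +1 to first 0
Round 2: Briarlake=23 Elkhorn=19 Fernhollow=25 Greywater=17 Juniper=20 → close Juniper (overflow 14)
  20÷4 = 5 each, +1 to first 0
Round 3: Briarlake=28 Elkhorn=24 Fernhollow=30 Greywater=22 → close Fernhollow (overflow 16)
  30÷3 = 10 each, +1 to first 0
Round 4: Briarlake=38 Elkhorn=34 Greywater=32 → close Briarlake (overflow 25)
  38÷2 = 19 each, +1 to first 0
Round 5: Elkhorn=53 Greywater=51 → close Elkhorn (overflow 42)
  53÷1 = 53 each, +1 to first 0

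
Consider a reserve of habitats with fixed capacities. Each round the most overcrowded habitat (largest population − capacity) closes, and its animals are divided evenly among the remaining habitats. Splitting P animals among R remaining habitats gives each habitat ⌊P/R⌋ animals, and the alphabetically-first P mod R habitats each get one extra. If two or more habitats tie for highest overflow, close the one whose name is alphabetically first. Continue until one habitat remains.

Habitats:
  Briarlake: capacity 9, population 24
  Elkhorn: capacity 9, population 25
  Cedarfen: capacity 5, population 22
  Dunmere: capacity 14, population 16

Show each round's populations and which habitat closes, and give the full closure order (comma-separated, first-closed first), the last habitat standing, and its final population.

Closure order: Cedarfen, Briarlake, Elkhorn
Last habitat: Dunmere with 87 animals

Round 1: Briarlake=24 Cedarfen=22 Dunmere=16 Elkhorn=25 → close Cedarfen (overflow 17)
  22÷3 = 7 each, +1 to first 1
Round 2: Briarlake=32 Dunmere=23 Elkhorn=32 → close Briarlake (overflow 23)
  32÷2 = 16 each, +1 to first 0
Round 3: Dunmere=39 Elkhorn=48 → close Elkhorn (overflow 39)
  48÷1 = 48 each, +1 to first 0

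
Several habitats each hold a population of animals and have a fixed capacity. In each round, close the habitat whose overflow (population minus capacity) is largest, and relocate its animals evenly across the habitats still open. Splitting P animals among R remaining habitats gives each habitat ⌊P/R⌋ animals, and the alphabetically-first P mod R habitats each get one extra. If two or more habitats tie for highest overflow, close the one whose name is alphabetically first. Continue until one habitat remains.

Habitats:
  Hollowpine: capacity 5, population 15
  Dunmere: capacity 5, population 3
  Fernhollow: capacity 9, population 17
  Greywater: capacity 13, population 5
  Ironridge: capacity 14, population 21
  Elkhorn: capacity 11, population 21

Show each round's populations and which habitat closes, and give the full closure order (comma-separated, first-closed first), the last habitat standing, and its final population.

Closure order: Elkhorn, Hollowpine, Fernhollow, Ironridge, Dunmere
Last habitat: Greywater with 82 animals

Round 1: Dunmere=3 Elkhorn=21 Fernhollow=17 Greywater=5 Hollowpine=15 Ironridge=21 → close Elkhorn (overflow 10)
  21÷5 = 4 each, +1 to first 1
Round 2: Dunmere=8 Fernhollow=21 Greywater=9 Hollowpine=19 Ironridge=25 → close Hollowpine (overflow 14)
  19÷4 = 4 each, +1 to first 3
Round 3: Dunmere=13 Fernhollow=26 Greywater=14 Ironridge=29 → close Fernhollow (overflow 17)
  26÷3 = 8 each, +1 to first 2
Round 4: Dunmere=22 Greywater=23 Ironridge=37 → close Ironridge (overflow 23)
  37÷2 = 18 each, +1 to first 1
Round 5: Dunmere=41 Greywater=41 → close Dunmere (overflow 36)
  41÷1 = 41 each, +1 to first 0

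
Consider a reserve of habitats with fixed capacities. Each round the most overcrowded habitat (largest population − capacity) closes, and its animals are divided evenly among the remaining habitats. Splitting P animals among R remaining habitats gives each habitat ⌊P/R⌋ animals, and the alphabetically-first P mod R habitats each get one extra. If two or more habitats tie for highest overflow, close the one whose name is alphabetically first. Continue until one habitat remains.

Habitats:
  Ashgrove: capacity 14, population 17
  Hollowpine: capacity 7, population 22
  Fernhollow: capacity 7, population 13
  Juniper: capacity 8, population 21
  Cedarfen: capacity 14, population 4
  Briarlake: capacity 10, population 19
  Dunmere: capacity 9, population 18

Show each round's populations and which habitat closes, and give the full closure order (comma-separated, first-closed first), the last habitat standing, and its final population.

Round 1: Ashgrove=17 Briarlake=19 Cedarfen=4 Dunmere=18 Fernhollow=13 Hollowpine=22 Juniper=21 → close Hollowpine (overflow 15)
  22÷6 = 3 each, +1 to first 4
Round 2: Ashgrove=21 Briarlake=23 Cedarfen=8 Dunmere=22 Fernhollow=16 Juniper=24 → close Juniper (overflow 16)
  24÷5 = 4 each, +1 to first 4
Round 3: Ashgrove=26 Briarlake=28 Cedarfen=13 Dunmere=27 Fernhollow=20 → close Briarlake (overflow 18)
  28÷4 = 7 each, +1 to first 0
Round 4: Ashgrove=33 Cedarfen=20 Dunmere=34 Fernhollow=27 → close Dunmere (overflow 25)
  34÷3 = 11 each, +1 to first 1
Round 5: Ashgrove=45 Cedarfen=31 Fernhollow=38 → close Ashgrove (overflow 31)
  45÷2 = 22 each, +1 to first 1
Round 6: Cedarfen=54 Fernhollow=60 → close Fernhollow (overflow 53)
  60÷1 = 60 each, +1 to first 0

Closure order: Hollowpine, Juniper, Briarlake, Dunmere, Ashgrove, Fernhollow
Last habitat: Cedarfen with 114 animals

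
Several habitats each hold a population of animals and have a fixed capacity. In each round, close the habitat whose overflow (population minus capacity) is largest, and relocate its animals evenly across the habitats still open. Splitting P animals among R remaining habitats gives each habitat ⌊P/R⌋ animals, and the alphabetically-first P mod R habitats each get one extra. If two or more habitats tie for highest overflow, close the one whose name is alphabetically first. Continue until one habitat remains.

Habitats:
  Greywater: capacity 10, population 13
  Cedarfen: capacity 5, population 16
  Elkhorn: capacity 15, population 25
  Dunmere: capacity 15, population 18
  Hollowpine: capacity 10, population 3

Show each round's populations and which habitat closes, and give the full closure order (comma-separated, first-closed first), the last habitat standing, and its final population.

Closure order: Cedarfen, Elkhorn, Dunmere, Greywater
Last habitat: Hollowpine with 75 animals

Round 1: Cedarfen=16 Dunmere=18 Elkhorn=25 Greywater=13 Hollowpine=3 → close Cedarfen (overflow 11)
  16÷4 = 4 each, +1 to first 0
Round 2: Dunmere=22 Elkhorn=29 Greywater=17 Hollowpine=7 → close Elkhorn (overflow 14)
  29÷3 = 9 each, +1 to first 2
Round 3: Dunmere=32 Greywater=27 Hollowpine=16 → close Dunmere (overflow 17)
  32÷2 = 16 each, +1 to first 0
Round 4: Greywater=43 Hollowpine=32 → close Greywater (overflow 33)
  43÷1 = 43 each, +1 to first 0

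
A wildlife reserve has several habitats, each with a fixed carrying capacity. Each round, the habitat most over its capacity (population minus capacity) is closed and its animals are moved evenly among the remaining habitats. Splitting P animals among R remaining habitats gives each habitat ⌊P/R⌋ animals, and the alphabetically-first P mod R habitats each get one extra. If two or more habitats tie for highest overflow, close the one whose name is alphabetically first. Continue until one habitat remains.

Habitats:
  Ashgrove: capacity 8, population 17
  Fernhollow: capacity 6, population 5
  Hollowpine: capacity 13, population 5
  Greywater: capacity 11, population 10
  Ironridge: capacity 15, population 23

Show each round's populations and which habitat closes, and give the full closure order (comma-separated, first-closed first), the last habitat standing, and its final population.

Closure order: Ashgrove, Ironridge, Fernhollow, Greywater
Last habitat: Hollowpine with 60 animals

Round 1: Ashgrove=17 Fernhollow=5 Greywater=10 Hollowpine=5 Ironridge=23 → close Ashgrove (overflow 9)
  17÷4 = 4 each, +1 to first 1
Round 2: Fernhollow=10 Greywater=14 Hollowpine=9 Ironridge=27 → close Ironridge (overflow 12)
  27÷3 = 9 each, +1 to first 0
Round 3: Fernhollow=19 Greywater=23 Hollowpine=18 → close Fernhollow (overflow 13)
  19÷2 = 9 each, +1 to first 1
Round 4: Greywater=33 Hollowpine=27 → close Greywater (overflow 22)
  33÷1 = 33 each, +1 to first 0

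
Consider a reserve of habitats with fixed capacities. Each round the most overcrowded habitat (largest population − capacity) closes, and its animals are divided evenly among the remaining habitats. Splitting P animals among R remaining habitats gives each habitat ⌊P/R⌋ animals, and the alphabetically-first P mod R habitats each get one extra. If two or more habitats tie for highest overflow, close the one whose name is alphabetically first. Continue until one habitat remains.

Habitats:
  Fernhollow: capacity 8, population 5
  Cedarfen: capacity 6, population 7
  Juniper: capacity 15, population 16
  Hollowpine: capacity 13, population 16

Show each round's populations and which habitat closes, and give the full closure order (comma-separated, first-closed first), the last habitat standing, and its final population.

Round 1: Cedarfen=7 Fernhollow=5 Hollowpine=16 Juniper=16 → close Hollowpine (overflow 3)
  16÷3 = 5 each, +1 to first 1
Round 2: Cedarfen=13 Fernhollow=10 Juniper=21 → close Cedarfen (overflow 7)
  13÷2 = 6 each, +1 to first 1
Round 3: Fernhollow=17 Juniper=27 → close Juniper (overflow 12)
  27÷1 = 27 each, +1 to first 0

Closure order: Hollowpine, Cedarfen, Juniper
Last habitat: Fernhollow with 44 animals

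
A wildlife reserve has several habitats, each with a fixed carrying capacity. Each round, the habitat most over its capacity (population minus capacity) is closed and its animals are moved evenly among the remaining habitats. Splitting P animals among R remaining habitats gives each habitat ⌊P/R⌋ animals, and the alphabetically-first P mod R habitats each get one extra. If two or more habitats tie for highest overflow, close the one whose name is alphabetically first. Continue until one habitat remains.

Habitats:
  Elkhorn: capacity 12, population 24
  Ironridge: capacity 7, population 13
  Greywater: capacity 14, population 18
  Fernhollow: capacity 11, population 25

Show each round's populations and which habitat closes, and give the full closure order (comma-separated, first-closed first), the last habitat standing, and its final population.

Closure order: Fernhollow, Elkhorn, Ironridge
Last habitat: Greywater with 80 animals

Round 1: Elkhorn=24 Fernhollow=25 Greywater=18 Ironridge=13 → close Fernhollow (overflow 14)
  25÷3 = 8 each, +1 to first 1
Round 2: Elkhorn=33 Greywater=26 Ironridge=21 → close Elkhorn (overflow 21)
  33÷2 = 16 each, +1 to first 1
Round 3: Greywater=43 Ironridge=37 → close Ironridge (overflow 30)
  37÷1 = 37 each, +1 to first 0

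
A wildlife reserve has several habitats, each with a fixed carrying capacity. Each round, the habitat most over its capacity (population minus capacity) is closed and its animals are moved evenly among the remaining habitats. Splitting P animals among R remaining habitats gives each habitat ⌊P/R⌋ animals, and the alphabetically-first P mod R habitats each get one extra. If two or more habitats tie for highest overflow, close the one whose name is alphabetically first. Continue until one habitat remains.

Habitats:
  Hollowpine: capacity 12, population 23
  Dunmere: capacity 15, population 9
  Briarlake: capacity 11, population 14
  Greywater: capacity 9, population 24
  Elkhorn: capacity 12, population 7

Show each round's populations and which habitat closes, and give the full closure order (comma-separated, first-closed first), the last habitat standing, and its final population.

Closure order: Greywater, Hollowpine, Briarlake, Dunmere
Last habitat: Elkhorn with 77 animals

Round 1: Briarlake=14 Dunmere=9 Elkhorn=7 Greywater=24 Hollowpine=23 → close Greywater (overflow 15)
  24÷4 = 6 each, +1 to first 0
Round 2: Briarlake=20 Dunmere=15 Elkhorn=13 Hollowpine=29 → close Hollowpine (overflow 17)
  29÷3 = 9 each, +1 to first 2
Round 3: Briarlake=30 Dunmere=25 Elkhorn=22 → close Briarlake (overflow 19)
  30÷2 = 15 each, +1 to first 0
Round 4: Dunmere=40 Elkhorn=37 → close Dunmere (overflow 25)
  40÷1 = 40 each, +1 to first 0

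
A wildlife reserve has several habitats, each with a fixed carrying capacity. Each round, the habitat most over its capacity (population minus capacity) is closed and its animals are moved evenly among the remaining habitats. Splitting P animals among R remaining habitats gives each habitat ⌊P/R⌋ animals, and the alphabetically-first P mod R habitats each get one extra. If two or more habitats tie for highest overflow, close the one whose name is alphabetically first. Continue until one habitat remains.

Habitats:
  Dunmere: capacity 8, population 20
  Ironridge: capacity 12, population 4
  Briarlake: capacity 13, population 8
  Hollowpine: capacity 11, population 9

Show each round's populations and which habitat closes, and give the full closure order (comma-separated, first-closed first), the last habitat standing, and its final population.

Round 1: Briarlake=8 Dunmere=20 Hollowpine=9 Ironridge=4 → close Dunmere (overflow 12)
  20÷3 = 6 each, +1 to first 2
Round 2: Briarlake=15 Hollowpine=16 Ironridge=10 → close Hollowpine (overflow 5)
  16÷2 = 8 each, +1 to first 0
Round 3: Briarlake=23 Ironridge=18 → close Briarlake (overflow 10)
  23÷1 = 23 each, +1 to first 0

Closure order: Dunmere, Hollowpine, Briarlake
Last habitat: Ironridge with 41 animals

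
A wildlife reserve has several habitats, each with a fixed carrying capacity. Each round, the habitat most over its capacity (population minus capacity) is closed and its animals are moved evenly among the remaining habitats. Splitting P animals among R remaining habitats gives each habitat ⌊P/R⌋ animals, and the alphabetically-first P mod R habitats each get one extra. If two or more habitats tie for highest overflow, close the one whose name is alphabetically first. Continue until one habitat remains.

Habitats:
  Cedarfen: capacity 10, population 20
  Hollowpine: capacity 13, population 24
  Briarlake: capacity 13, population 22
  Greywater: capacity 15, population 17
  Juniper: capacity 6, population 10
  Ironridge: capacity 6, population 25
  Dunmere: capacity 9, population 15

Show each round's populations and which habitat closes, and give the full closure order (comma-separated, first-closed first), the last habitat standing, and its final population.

Closure order: Ironridge, Hollowpine, Briarlake, Cedarfen, Dunmere, Juniper
Last habitat: Greywater with 133 animals

Round 1: Briarlake=22 Cedarfen=20 Dunmere=15 Greywater=17 Hollowpine=24 Ironridge=25 Juniper=10 → close Ironridge (overflow 19)
  25÷6 = 4 each, +1 to first 1
Round 2: Briarlake=27 Cedarfen=24 Dunmere=19 Greywater=21 Hollowpine=28 Juniper=14 → close Hollowpine (overflow 15)
  28÷5 = 5 each, +1 to first 3
Round 3: Briarlake=33 Cedarfen=30 Dunmere=25 Greywater=26 Juniper=19 → close Briarlake (overflow 20)
  33÷4 = 8 each, +1 to first 1
Round 4: Cedarfen=39 Dunmere=33 Greywater=34 Juniper=27 → close Cedarfen (overflow 29)
  39÷3 = 13 each, +1 to first 0
Round 5: Dunmere=46 Greywater=47 Juniper=40 → close Dunmere (overflow 37)
  46÷2 = 23 each, +1 to first 0
Round 6: Greywater=70 Juniper=63 → close Juniper (overflow 57)
  63÷1 = 63 each, +1 to first 0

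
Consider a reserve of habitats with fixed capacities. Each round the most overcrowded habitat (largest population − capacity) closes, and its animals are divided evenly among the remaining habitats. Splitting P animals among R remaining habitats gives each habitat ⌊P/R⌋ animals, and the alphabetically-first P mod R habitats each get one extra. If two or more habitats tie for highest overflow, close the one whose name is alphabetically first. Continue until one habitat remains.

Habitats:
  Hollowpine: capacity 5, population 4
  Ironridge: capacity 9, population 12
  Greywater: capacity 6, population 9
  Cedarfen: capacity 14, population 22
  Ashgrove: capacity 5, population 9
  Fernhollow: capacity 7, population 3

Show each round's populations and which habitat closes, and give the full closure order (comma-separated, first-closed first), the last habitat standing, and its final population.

Closure order: Cedarfen, Ashgrove, Greywater, Ironridge, Hollowpine
Last habitat: Fernhollow with 59 animals

Round 1: Ashgrove=9 Cedarfen=22 Fernhollow=3 Greywater=9 Hollowpine=4 Ironridge=12 → close Cedarfen (overflow 8)
  22÷5 = 4 each, +1 to first 2
Round 2: Ashgrove=14 Fernhollow=8 Greywater=13 Hollowpine=8 Ironridge=16 → close Ashgrove (overflow 9)
  14÷4 = 3 each, +1 to first 2
Round 3: Fernhollow=12 Greywater=17 Hollowpine=11 Ironridge=19 → close Greywater (overflow 11)
  17÷3 = 5 each, +1 to first 2
Round 4: Fernhollow=18 Hollowpine=17 Ironridge=24 → close Ironridge (overflow 15)
  24÷2 = 12 each, +1 to first 0
Round 5: Fernhollow=30 Hollowpine=29 → close Hollowpine (overflow 24)
  29÷1 = 29 each, +1 to first 0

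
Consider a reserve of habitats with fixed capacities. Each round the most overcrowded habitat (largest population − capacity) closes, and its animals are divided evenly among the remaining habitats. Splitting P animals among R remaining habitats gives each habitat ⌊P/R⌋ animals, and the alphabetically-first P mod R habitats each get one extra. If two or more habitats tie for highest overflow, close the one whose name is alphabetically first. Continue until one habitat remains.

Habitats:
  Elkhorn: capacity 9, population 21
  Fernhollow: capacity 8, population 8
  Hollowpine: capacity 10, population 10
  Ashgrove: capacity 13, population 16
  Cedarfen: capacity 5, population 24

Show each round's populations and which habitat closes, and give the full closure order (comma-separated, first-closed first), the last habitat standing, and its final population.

Round 1: Ashgrove=16 Cedarfen=24 Elkhorn=21 Fernhollow=8 Hollowpine=10 → close Cedarfen (overflow 19)
  24÷4 = 6 each, +1 to first 0
Round 2: Ashgrove=22 Elkhorn=27 Fernhollow=14 Hollowpine=16 → close Elkhorn (overflow 18)
  27÷3 = 9 each, +1 to first 0
Round 3: Ashgrove=31 Fernhollow=23 Hollowpine=25 → close Ashgrove (overflow 18)
  31÷2 = 15 each, +1 to first 1
Round 4: Fernhollow=39 Hollowpine=40 → close Fernhollow (overflow 31)
  39÷1 = 39 each, +1 to first 0

Closure order: Cedarfen, Elkhorn, Ashgrove, Fernhollow
Last habitat: Hollowpine with 79 animals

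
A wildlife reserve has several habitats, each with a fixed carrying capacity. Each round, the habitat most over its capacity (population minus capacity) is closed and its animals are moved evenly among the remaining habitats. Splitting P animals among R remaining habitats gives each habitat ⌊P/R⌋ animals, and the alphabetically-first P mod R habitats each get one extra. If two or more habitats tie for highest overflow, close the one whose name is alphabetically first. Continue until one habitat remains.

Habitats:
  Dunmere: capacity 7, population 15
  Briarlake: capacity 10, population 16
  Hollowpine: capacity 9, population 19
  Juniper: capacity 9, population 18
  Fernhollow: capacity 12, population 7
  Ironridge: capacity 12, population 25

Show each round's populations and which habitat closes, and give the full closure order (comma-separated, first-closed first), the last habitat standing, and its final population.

Round 1: Briarlake=16 Dunmere=15 Fernhollow=7 Hollowpine=19 Ironridge=25 Juniper=18 → close Ironridge (overflow 13)
  25÷5 = 5 each, +1 to first 0
Round 2: Briarlake=21 Dunmere=20 Fernhollow=12 Hollowpine=24 Juniper=23 → close Hollowpine (overflow 15)
  24÷4 = 6 each, +1 to first 0
Round 3: Briarlake=27 Dunmere=26 Fernhollow=18 Juniper=29 → close Juniper (overflow 20)
  29÷3 = 9 each, +1 to first 2
Round 4: Briarlake=37 Dunmere=36 Fernhollow=27 → close Dunmere (overflow 29)
  36÷2 = 18 each, +1 to first 0
Round 5: Briarlake=55 Fernhollow=45 → close Briarlake (overflow 45)
  55÷1 = 55 each, +1 to first 0

Closure order: Ironridge, Hollowpine, Juniper, Dunmere, Briarlake
Last habitat: Fernhollow with 100 animals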